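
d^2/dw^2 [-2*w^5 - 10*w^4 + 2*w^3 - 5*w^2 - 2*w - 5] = -40*w^3 - 120*w^2 + 12*w - 10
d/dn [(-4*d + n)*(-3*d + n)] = -7*d + 2*n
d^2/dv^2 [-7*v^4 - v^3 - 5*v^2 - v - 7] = -84*v^2 - 6*v - 10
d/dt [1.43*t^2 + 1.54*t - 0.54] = 2.86*t + 1.54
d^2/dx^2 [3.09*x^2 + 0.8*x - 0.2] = 6.18000000000000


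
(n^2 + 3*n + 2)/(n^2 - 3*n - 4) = (n + 2)/(n - 4)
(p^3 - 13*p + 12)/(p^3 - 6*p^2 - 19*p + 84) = (p - 1)/(p - 7)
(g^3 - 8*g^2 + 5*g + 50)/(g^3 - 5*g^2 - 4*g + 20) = (g - 5)/(g - 2)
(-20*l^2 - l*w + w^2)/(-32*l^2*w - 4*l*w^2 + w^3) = (-5*l + w)/(w*(-8*l + w))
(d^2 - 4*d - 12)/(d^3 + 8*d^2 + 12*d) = (d - 6)/(d*(d + 6))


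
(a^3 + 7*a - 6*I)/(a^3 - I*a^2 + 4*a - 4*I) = (a + 3*I)/(a + 2*I)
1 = 1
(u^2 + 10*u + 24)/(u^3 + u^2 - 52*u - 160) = (u + 6)/(u^2 - 3*u - 40)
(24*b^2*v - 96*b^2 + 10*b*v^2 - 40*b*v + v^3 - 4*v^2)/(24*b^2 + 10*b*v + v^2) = v - 4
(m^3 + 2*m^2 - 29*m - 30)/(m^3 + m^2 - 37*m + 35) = (m^2 + 7*m + 6)/(m^2 + 6*m - 7)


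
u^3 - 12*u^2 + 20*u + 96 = (u - 8)*(u - 6)*(u + 2)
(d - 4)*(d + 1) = d^2 - 3*d - 4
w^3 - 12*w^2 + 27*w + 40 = (w - 8)*(w - 5)*(w + 1)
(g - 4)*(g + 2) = g^2 - 2*g - 8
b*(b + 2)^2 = b^3 + 4*b^2 + 4*b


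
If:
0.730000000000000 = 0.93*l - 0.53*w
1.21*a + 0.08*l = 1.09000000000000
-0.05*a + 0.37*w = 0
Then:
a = 0.84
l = 0.85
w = 0.11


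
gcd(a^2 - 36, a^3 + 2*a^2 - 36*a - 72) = a^2 - 36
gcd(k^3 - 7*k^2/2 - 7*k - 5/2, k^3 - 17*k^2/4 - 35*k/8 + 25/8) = k - 5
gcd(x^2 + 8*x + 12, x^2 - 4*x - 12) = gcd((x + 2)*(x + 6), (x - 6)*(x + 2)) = x + 2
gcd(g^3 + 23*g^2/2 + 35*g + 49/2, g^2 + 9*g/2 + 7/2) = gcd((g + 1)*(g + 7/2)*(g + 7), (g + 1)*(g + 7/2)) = g^2 + 9*g/2 + 7/2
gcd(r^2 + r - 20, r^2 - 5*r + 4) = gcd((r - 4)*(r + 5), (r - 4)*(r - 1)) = r - 4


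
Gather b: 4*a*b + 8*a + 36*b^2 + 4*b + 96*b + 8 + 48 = 8*a + 36*b^2 + b*(4*a + 100) + 56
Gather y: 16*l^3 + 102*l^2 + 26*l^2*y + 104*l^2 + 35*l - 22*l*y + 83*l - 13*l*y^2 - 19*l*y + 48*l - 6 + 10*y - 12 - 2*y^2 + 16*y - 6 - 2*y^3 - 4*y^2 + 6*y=16*l^3 + 206*l^2 + 166*l - 2*y^3 + y^2*(-13*l - 6) + y*(26*l^2 - 41*l + 32) - 24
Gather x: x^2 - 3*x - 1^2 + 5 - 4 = x^2 - 3*x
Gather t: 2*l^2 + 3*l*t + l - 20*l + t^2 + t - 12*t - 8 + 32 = 2*l^2 - 19*l + t^2 + t*(3*l - 11) + 24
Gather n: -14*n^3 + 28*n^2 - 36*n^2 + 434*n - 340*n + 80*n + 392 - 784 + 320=-14*n^3 - 8*n^2 + 174*n - 72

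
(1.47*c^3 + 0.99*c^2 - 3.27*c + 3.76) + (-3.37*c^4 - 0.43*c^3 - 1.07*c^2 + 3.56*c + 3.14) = -3.37*c^4 + 1.04*c^3 - 0.0800000000000001*c^2 + 0.29*c + 6.9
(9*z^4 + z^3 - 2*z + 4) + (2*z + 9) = 9*z^4 + z^3 + 13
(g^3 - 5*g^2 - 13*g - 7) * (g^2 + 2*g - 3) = g^5 - 3*g^4 - 26*g^3 - 18*g^2 + 25*g + 21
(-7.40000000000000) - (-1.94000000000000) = -5.46000000000000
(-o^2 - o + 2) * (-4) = 4*o^2 + 4*o - 8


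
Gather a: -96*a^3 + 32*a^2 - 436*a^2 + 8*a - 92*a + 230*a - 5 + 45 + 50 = -96*a^3 - 404*a^2 + 146*a + 90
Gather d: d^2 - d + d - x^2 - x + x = d^2 - x^2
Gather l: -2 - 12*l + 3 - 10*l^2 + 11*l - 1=-10*l^2 - l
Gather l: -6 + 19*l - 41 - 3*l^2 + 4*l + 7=-3*l^2 + 23*l - 40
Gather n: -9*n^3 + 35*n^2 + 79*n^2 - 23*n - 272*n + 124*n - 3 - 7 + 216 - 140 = -9*n^3 + 114*n^2 - 171*n + 66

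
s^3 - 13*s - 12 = (s - 4)*(s + 1)*(s + 3)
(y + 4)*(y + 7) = y^2 + 11*y + 28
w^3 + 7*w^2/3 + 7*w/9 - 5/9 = (w - 1/3)*(w + 1)*(w + 5/3)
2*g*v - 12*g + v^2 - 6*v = (2*g + v)*(v - 6)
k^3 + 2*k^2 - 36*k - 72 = (k - 6)*(k + 2)*(k + 6)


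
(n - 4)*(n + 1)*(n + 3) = n^3 - 13*n - 12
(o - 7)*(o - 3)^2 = o^3 - 13*o^2 + 51*o - 63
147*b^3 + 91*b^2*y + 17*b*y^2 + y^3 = (3*b + y)*(7*b + y)^2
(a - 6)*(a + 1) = a^2 - 5*a - 6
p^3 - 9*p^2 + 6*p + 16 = (p - 8)*(p - 2)*(p + 1)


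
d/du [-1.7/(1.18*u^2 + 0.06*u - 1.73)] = (4.012*u + 0.102)/(1.18*u^2 + 0.06*u - 1.73)^2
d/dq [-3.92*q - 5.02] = -3.92000000000000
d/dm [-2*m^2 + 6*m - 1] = 6 - 4*m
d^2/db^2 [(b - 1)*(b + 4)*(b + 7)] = 6*b + 20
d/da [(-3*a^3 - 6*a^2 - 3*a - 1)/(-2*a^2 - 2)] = (3*a^4 + 6*a^2 + 10*a + 3)/(2*(a^4 + 2*a^2 + 1))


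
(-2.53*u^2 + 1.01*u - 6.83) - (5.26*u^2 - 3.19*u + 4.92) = -7.79*u^2 + 4.2*u - 11.75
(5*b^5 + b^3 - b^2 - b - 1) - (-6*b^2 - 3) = 5*b^5 + b^3 + 5*b^2 - b + 2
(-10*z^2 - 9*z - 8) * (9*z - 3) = -90*z^3 - 51*z^2 - 45*z + 24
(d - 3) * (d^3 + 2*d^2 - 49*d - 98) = d^4 - d^3 - 55*d^2 + 49*d + 294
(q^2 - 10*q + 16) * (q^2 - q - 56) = q^4 - 11*q^3 - 30*q^2 + 544*q - 896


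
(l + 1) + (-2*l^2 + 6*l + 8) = -2*l^2 + 7*l + 9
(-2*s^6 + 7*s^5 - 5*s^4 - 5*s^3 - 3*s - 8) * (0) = 0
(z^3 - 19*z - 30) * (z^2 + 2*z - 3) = z^5 + 2*z^4 - 22*z^3 - 68*z^2 - 3*z + 90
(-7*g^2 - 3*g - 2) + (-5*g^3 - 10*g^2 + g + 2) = -5*g^3 - 17*g^2 - 2*g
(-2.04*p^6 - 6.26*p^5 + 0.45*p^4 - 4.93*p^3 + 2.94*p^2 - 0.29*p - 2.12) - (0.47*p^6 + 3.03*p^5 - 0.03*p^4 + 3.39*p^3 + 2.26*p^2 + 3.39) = -2.51*p^6 - 9.29*p^5 + 0.48*p^4 - 8.32*p^3 + 0.68*p^2 - 0.29*p - 5.51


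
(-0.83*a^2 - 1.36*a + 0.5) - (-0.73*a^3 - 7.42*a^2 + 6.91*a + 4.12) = 0.73*a^3 + 6.59*a^2 - 8.27*a - 3.62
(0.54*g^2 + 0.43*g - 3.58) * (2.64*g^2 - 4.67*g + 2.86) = 1.4256*g^4 - 1.3866*g^3 - 9.9149*g^2 + 17.9484*g - 10.2388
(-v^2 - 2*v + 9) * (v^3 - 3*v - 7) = -v^5 - 2*v^4 + 12*v^3 + 13*v^2 - 13*v - 63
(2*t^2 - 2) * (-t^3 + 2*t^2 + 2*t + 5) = -2*t^5 + 4*t^4 + 6*t^3 + 6*t^2 - 4*t - 10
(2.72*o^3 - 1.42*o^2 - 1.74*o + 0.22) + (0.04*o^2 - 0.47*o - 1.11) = 2.72*o^3 - 1.38*o^2 - 2.21*o - 0.89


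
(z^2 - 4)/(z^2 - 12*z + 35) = (z^2 - 4)/(z^2 - 12*z + 35)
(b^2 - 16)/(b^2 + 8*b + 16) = (b - 4)/(b + 4)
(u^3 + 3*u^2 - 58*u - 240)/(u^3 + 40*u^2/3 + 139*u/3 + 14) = 3*(u^2 - 3*u - 40)/(3*u^2 + 22*u + 7)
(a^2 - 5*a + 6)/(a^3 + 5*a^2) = (a^2 - 5*a + 6)/(a^2*(a + 5))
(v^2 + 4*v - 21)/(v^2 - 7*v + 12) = (v + 7)/(v - 4)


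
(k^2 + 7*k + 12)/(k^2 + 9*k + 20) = (k + 3)/(k + 5)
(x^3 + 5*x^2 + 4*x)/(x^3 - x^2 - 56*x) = (x^2 + 5*x + 4)/(x^2 - x - 56)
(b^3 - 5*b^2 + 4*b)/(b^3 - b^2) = (b - 4)/b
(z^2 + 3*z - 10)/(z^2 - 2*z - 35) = (z - 2)/(z - 7)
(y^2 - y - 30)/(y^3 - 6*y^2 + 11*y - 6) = (y^2 - y - 30)/(y^3 - 6*y^2 + 11*y - 6)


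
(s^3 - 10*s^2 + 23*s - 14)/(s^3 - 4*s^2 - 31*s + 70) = (s - 1)/(s + 5)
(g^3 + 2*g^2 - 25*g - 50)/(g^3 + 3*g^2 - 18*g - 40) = (g - 5)/(g - 4)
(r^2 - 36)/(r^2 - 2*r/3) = 3*(r^2 - 36)/(r*(3*r - 2))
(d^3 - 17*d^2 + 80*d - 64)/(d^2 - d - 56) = (d^2 - 9*d + 8)/(d + 7)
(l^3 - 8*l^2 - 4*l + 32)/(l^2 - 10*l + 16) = l + 2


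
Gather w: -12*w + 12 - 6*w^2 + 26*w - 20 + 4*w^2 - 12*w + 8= -2*w^2 + 2*w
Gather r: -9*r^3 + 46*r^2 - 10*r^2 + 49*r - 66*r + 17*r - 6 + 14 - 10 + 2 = -9*r^3 + 36*r^2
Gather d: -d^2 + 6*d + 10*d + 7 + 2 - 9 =-d^2 + 16*d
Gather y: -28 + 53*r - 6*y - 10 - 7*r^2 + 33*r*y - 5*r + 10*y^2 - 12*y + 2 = -7*r^2 + 48*r + 10*y^2 + y*(33*r - 18) - 36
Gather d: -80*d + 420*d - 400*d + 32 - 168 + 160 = 24 - 60*d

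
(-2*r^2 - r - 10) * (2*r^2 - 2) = -4*r^4 - 2*r^3 - 16*r^2 + 2*r + 20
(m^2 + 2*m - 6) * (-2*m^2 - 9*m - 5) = -2*m^4 - 13*m^3 - 11*m^2 + 44*m + 30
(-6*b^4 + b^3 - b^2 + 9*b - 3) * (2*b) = -12*b^5 + 2*b^4 - 2*b^3 + 18*b^2 - 6*b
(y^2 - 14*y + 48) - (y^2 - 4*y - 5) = 53 - 10*y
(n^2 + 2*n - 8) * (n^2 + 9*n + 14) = n^4 + 11*n^3 + 24*n^2 - 44*n - 112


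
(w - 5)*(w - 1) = w^2 - 6*w + 5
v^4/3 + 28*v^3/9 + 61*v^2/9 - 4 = (v/3 + 1/3)*(v - 2/3)*(v + 3)*(v + 6)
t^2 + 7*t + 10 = (t + 2)*(t + 5)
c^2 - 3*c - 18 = (c - 6)*(c + 3)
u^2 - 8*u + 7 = (u - 7)*(u - 1)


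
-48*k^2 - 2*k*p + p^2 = (-8*k + p)*(6*k + p)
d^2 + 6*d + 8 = (d + 2)*(d + 4)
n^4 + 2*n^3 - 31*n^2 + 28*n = n*(n - 4)*(n - 1)*(n + 7)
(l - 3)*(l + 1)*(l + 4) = l^3 + 2*l^2 - 11*l - 12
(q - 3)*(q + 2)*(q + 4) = q^3 + 3*q^2 - 10*q - 24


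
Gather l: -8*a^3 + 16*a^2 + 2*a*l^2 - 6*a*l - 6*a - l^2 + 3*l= -8*a^3 + 16*a^2 - 6*a + l^2*(2*a - 1) + l*(3 - 6*a)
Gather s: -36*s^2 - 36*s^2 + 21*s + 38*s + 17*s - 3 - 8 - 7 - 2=-72*s^2 + 76*s - 20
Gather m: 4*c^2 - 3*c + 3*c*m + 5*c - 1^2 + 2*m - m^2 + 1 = 4*c^2 + 2*c - m^2 + m*(3*c + 2)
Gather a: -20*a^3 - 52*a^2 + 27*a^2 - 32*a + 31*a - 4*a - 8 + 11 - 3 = -20*a^3 - 25*a^2 - 5*a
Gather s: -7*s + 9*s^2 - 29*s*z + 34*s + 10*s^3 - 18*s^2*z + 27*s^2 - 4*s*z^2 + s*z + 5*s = 10*s^3 + s^2*(36 - 18*z) + s*(-4*z^2 - 28*z + 32)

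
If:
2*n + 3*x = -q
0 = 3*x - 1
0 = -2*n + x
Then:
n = 1/6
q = -4/3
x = 1/3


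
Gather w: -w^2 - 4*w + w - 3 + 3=-w^2 - 3*w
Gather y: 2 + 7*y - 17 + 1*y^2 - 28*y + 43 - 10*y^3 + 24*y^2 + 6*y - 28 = -10*y^3 + 25*y^2 - 15*y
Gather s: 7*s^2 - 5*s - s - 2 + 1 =7*s^2 - 6*s - 1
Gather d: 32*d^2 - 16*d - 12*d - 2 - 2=32*d^2 - 28*d - 4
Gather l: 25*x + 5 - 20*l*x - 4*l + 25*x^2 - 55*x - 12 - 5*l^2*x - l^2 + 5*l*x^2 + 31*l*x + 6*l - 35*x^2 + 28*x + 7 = l^2*(-5*x - 1) + l*(5*x^2 + 11*x + 2) - 10*x^2 - 2*x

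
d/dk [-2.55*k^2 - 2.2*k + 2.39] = -5.1*k - 2.2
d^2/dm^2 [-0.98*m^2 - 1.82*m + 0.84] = -1.96000000000000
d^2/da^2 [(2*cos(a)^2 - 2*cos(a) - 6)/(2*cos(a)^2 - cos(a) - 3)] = 2*((1 - cos(2*a))^2/2 + 141*cos(a)/4 - 7*cos(2*a) + 23*cos(3*a)/4 - 27)/((cos(a) + 1)^2*(2*cos(a) - 3)^3)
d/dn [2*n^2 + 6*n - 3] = 4*n + 6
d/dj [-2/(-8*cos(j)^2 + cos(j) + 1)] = 2*(16*cos(j) - 1)*sin(j)/(-8*cos(j)^2 + cos(j) + 1)^2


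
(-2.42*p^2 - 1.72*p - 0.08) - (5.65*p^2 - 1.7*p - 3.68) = -8.07*p^2 - 0.02*p + 3.6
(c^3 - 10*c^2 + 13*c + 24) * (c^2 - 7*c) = c^5 - 17*c^4 + 83*c^3 - 67*c^2 - 168*c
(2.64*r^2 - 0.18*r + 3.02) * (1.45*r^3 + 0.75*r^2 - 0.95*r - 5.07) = 3.828*r^5 + 1.719*r^4 + 1.736*r^3 - 10.9488*r^2 - 1.9564*r - 15.3114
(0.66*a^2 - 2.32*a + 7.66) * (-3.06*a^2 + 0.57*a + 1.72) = -2.0196*a^4 + 7.4754*a^3 - 23.6268*a^2 + 0.3758*a + 13.1752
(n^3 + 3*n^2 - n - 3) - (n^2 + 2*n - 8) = n^3 + 2*n^2 - 3*n + 5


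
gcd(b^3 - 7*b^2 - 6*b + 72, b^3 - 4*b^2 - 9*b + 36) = b^2 - b - 12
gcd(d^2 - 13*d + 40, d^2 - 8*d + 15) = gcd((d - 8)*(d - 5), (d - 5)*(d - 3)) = d - 5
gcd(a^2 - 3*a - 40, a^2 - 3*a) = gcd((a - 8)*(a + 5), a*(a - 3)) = 1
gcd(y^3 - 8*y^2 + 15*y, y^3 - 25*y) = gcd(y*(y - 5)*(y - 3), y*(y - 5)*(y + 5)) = y^2 - 5*y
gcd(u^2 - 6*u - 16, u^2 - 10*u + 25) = 1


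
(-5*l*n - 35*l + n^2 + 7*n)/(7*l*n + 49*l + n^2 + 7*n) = (-5*l + n)/(7*l + n)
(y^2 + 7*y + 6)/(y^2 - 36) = (y + 1)/(y - 6)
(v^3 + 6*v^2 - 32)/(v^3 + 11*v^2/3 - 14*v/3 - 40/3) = 3*(v + 4)/(3*v + 5)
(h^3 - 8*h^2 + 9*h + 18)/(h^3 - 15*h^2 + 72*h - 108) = (h + 1)/(h - 6)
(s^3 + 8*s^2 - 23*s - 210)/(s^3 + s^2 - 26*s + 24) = (s^2 + 2*s - 35)/(s^2 - 5*s + 4)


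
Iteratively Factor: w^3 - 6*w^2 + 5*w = (w - 1)*(w^2 - 5*w) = w*(w - 1)*(w - 5)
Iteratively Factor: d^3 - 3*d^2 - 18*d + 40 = (d - 2)*(d^2 - d - 20) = (d - 2)*(d + 4)*(d - 5)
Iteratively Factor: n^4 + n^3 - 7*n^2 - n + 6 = (n - 1)*(n^3 + 2*n^2 - 5*n - 6) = (n - 1)*(n + 3)*(n^2 - n - 2) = (n - 1)*(n + 1)*(n + 3)*(n - 2)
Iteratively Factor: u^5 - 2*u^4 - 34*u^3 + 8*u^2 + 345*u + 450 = (u - 5)*(u^4 + 3*u^3 - 19*u^2 - 87*u - 90) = (u - 5)*(u + 2)*(u^3 + u^2 - 21*u - 45) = (u - 5)*(u + 2)*(u + 3)*(u^2 - 2*u - 15) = (u - 5)^2*(u + 2)*(u + 3)*(u + 3)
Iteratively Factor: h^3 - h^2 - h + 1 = (h - 1)*(h^2 - 1) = (h - 1)*(h + 1)*(h - 1)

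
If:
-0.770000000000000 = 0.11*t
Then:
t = -7.00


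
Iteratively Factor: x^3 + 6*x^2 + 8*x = (x + 2)*(x^2 + 4*x) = (x + 2)*(x + 4)*(x)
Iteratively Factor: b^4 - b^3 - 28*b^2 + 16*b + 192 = (b - 4)*(b^3 + 3*b^2 - 16*b - 48) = (b - 4)*(b + 3)*(b^2 - 16) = (b - 4)^2*(b + 3)*(b + 4)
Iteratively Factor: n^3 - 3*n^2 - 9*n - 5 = (n + 1)*(n^2 - 4*n - 5) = (n - 5)*(n + 1)*(n + 1)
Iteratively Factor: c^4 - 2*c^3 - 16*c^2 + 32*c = (c - 2)*(c^3 - 16*c) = c*(c - 2)*(c^2 - 16) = c*(c - 2)*(c + 4)*(c - 4)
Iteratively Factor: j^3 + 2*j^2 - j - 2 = (j - 1)*(j^2 + 3*j + 2) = (j - 1)*(j + 2)*(j + 1)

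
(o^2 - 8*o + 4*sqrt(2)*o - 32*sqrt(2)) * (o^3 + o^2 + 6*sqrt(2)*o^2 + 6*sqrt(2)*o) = o^5 - 7*o^4 + 10*sqrt(2)*o^4 - 70*sqrt(2)*o^3 + 40*o^3 - 336*o^2 - 80*sqrt(2)*o^2 - 384*o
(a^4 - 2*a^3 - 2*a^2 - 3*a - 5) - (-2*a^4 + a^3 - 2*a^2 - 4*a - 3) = 3*a^4 - 3*a^3 + a - 2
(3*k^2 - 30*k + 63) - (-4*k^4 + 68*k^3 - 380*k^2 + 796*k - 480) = 4*k^4 - 68*k^3 + 383*k^2 - 826*k + 543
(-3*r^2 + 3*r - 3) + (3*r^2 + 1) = 3*r - 2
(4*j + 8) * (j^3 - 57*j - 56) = 4*j^4 + 8*j^3 - 228*j^2 - 680*j - 448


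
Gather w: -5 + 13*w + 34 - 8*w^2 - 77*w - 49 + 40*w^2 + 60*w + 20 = 32*w^2 - 4*w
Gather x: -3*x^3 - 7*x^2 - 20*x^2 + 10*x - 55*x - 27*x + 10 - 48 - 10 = -3*x^3 - 27*x^2 - 72*x - 48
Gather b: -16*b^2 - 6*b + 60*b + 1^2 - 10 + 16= -16*b^2 + 54*b + 7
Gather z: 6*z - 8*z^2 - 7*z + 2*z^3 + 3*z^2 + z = 2*z^3 - 5*z^2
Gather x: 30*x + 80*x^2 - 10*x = 80*x^2 + 20*x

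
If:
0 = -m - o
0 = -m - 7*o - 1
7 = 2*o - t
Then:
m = 1/6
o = -1/6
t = -22/3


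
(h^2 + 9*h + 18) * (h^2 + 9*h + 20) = h^4 + 18*h^3 + 119*h^2 + 342*h + 360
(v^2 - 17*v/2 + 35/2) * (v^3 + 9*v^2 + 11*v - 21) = v^5 + v^4/2 - 48*v^3 + 43*v^2 + 371*v - 735/2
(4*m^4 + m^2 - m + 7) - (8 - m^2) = 4*m^4 + 2*m^2 - m - 1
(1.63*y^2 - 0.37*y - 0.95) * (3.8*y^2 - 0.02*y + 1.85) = 6.194*y^4 - 1.4386*y^3 - 0.5871*y^2 - 0.6655*y - 1.7575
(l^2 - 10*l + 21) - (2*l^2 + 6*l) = -l^2 - 16*l + 21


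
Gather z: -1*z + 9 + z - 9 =0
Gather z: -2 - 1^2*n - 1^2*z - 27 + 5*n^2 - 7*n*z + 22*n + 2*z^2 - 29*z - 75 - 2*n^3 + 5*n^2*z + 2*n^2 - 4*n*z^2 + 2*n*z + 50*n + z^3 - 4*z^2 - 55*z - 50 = -2*n^3 + 7*n^2 + 71*n + z^3 + z^2*(-4*n - 2) + z*(5*n^2 - 5*n - 85) - 154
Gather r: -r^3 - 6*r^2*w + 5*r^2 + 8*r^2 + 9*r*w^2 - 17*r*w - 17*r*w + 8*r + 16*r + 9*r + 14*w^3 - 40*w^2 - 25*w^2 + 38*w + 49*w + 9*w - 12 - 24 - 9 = -r^3 + r^2*(13 - 6*w) + r*(9*w^2 - 34*w + 33) + 14*w^3 - 65*w^2 + 96*w - 45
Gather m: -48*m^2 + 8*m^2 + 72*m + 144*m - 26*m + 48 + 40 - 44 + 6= -40*m^2 + 190*m + 50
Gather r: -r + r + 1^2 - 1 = 0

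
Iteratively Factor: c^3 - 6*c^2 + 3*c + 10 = (c + 1)*(c^2 - 7*c + 10) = (c - 5)*(c + 1)*(c - 2)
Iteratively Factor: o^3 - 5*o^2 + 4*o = (o - 1)*(o^2 - 4*o) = (o - 4)*(o - 1)*(o)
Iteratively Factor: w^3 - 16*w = (w + 4)*(w^2 - 4*w) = w*(w + 4)*(w - 4)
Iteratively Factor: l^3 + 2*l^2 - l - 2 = (l + 1)*(l^2 + l - 2) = (l + 1)*(l + 2)*(l - 1)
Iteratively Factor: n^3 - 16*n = (n - 4)*(n^2 + 4*n) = (n - 4)*(n + 4)*(n)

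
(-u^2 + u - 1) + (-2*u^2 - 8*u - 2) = -3*u^2 - 7*u - 3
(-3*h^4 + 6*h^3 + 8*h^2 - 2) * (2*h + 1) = -6*h^5 + 9*h^4 + 22*h^3 + 8*h^2 - 4*h - 2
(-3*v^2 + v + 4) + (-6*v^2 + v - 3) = -9*v^2 + 2*v + 1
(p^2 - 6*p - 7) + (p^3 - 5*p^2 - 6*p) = p^3 - 4*p^2 - 12*p - 7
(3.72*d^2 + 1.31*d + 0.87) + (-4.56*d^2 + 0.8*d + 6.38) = -0.839999999999999*d^2 + 2.11*d + 7.25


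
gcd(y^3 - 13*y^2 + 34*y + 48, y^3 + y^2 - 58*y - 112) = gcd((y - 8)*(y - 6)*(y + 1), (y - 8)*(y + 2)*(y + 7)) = y - 8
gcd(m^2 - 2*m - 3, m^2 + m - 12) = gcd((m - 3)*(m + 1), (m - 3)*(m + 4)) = m - 3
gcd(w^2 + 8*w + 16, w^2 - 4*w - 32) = w + 4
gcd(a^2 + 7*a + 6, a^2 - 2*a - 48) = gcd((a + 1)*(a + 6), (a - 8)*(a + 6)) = a + 6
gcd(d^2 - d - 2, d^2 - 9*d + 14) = d - 2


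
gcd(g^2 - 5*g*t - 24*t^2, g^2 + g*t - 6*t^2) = g + 3*t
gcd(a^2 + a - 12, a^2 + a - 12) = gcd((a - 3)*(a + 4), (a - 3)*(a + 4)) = a^2 + a - 12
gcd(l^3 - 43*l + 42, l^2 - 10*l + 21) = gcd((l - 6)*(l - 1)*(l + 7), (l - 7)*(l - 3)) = 1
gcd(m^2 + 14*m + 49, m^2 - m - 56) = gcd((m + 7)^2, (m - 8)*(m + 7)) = m + 7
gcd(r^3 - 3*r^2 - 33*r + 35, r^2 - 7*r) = r - 7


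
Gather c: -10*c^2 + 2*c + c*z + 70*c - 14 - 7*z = -10*c^2 + c*(z + 72) - 7*z - 14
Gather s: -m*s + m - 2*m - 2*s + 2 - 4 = -m + s*(-m - 2) - 2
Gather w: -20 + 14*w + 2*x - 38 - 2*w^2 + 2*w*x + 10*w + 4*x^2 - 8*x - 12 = -2*w^2 + w*(2*x + 24) + 4*x^2 - 6*x - 70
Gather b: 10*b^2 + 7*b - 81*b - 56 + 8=10*b^2 - 74*b - 48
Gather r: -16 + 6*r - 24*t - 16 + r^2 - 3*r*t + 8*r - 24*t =r^2 + r*(14 - 3*t) - 48*t - 32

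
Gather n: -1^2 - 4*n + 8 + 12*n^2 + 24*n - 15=12*n^2 + 20*n - 8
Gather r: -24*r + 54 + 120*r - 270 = 96*r - 216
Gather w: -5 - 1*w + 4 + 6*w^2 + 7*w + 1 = 6*w^2 + 6*w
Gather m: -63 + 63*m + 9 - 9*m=54*m - 54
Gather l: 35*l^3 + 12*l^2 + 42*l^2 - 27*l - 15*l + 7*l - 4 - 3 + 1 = 35*l^3 + 54*l^2 - 35*l - 6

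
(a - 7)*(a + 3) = a^2 - 4*a - 21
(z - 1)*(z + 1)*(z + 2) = z^3 + 2*z^2 - z - 2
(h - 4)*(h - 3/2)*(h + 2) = h^3 - 7*h^2/2 - 5*h + 12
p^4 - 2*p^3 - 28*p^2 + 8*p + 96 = (p - 6)*(p - 2)*(p + 2)*(p + 4)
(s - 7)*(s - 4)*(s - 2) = s^3 - 13*s^2 + 50*s - 56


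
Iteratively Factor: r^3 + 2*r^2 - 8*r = (r)*(r^2 + 2*r - 8) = r*(r - 2)*(r + 4)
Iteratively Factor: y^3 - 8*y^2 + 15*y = (y - 5)*(y^2 - 3*y) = (y - 5)*(y - 3)*(y)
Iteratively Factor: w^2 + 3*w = (w)*(w + 3)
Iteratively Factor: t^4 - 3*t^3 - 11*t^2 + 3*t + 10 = (t - 1)*(t^3 - 2*t^2 - 13*t - 10) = (t - 1)*(t + 2)*(t^2 - 4*t - 5) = (t - 1)*(t + 1)*(t + 2)*(t - 5)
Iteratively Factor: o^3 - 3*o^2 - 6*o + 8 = (o - 1)*(o^2 - 2*o - 8) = (o - 1)*(o + 2)*(o - 4)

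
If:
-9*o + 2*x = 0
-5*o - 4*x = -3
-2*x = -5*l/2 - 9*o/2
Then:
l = 27/115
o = 3/23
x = 27/46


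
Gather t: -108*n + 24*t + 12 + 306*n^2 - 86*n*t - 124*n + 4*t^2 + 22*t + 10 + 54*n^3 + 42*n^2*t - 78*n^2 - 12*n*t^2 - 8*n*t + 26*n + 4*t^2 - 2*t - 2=54*n^3 + 228*n^2 - 206*n + t^2*(8 - 12*n) + t*(42*n^2 - 94*n + 44) + 20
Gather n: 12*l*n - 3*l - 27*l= 12*l*n - 30*l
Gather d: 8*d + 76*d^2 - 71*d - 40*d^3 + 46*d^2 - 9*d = -40*d^3 + 122*d^2 - 72*d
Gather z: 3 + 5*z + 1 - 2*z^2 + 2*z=-2*z^2 + 7*z + 4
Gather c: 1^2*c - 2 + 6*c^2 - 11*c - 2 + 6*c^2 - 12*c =12*c^2 - 22*c - 4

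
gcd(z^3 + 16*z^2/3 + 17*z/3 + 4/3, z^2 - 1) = z + 1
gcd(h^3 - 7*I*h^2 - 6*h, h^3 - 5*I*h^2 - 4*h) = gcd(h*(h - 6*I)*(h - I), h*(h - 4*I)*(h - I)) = h^2 - I*h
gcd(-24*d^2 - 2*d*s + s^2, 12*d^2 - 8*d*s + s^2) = -6*d + s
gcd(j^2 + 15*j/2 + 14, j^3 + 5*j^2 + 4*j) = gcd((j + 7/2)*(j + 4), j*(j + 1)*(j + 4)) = j + 4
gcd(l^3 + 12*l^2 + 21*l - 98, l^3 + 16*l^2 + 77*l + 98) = l^2 + 14*l + 49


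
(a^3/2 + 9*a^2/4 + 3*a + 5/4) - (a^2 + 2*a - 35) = a^3/2 + 5*a^2/4 + a + 145/4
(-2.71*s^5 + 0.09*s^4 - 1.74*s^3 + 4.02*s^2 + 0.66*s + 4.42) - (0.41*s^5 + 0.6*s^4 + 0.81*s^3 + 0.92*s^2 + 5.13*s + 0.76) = -3.12*s^5 - 0.51*s^4 - 2.55*s^3 + 3.1*s^2 - 4.47*s + 3.66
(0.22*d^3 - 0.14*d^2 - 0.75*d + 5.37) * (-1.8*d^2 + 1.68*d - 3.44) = -0.396*d^5 + 0.6216*d^4 + 0.358*d^3 - 10.4444*d^2 + 11.6016*d - 18.4728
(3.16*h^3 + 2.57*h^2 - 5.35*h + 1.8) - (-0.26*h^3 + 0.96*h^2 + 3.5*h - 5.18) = 3.42*h^3 + 1.61*h^2 - 8.85*h + 6.98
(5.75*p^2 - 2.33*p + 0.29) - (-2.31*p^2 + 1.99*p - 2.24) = 8.06*p^2 - 4.32*p + 2.53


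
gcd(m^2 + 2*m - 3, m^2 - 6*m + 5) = m - 1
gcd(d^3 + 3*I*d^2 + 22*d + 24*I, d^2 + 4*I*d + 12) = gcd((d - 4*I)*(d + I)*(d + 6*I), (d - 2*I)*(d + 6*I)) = d + 6*I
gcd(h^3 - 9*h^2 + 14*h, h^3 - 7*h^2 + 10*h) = h^2 - 2*h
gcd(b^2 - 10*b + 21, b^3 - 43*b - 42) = b - 7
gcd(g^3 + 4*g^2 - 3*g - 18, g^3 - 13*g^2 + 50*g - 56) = g - 2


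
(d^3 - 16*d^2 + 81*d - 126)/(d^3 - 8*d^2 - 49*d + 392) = (d^2 - 9*d + 18)/(d^2 - d - 56)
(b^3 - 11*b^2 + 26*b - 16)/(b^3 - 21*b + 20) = (b^2 - 10*b + 16)/(b^2 + b - 20)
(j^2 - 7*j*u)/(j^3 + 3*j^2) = (j - 7*u)/(j*(j + 3))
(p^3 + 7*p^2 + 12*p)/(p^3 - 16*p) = (p + 3)/(p - 4)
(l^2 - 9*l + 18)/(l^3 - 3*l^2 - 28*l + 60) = (l - 3)/(l^2 + 3*l - 10)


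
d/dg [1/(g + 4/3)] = -9/(3*g + 4)^2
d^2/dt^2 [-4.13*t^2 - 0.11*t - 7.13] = -8.26000000000000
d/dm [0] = 0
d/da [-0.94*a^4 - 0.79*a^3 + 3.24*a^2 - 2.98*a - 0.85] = -3.76*a^3 - 2.37*a^2 + 6.48*a - 2.98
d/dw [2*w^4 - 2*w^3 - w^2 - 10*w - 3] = 8*w^3 - 6*w^2 - 2*w - 10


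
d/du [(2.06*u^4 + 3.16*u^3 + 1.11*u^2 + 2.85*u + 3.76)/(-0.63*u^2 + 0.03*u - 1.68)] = (-2.5956*u^5 - 1.8054*u^4 - 13.6536*u^3 - 14.0976*u^2 + 1.008*u - 4.9008)/(0.3969*u^4 - 0.0378*u^3 + 2.1177*u^2 - 0.1008*u + 2.8224)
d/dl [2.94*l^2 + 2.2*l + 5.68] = 5.88*l + 2.2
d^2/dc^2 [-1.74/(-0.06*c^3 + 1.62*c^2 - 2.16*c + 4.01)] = ((5.6376 - 0.6264*c)*(0.06*c^3 - 1.62*c^2 + 2.16*c - 4.01) + 1.74*(0.18*c^2 - 3.24*c + 2.16)*(0.36*c^2 - 6.48*c + 4.32))/(0.06*c^3 - 1.62*c^2 + 2.16*c - 4.01)^3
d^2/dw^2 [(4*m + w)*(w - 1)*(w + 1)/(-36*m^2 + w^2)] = 2*(5184*m^5 + 3888*m^4*w + 432*m^3*w^2 - 144*m^3 + 36*m^2*w^3 - 108*m^2*w - 12*m*w^2 - w^3)/(-46656*m^6 + 3888*m^4*w^2 - 108*m^2*w^4 + w^6)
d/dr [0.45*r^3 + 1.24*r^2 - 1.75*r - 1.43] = 1.35*r^2 + 2.48*r - 1.75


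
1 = 1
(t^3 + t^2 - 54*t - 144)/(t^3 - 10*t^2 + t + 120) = (t + 6)/(t - 5)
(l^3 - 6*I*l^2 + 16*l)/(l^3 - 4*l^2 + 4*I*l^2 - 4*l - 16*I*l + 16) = l*(l - 8*I)/(l^2 + 2*l*(-2 + I) - 8*I)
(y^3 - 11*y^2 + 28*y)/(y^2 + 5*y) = (y^2 - 11*y + 28)/(y + 5)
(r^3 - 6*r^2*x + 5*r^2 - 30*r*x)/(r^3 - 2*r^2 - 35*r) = (r - 6*x)/(r - 7)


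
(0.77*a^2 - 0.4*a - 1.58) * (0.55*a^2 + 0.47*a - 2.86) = 0.4235*a^4 + 0.1419*a^3 - 3.2592*a^2 + 0.4014*a + 4.5188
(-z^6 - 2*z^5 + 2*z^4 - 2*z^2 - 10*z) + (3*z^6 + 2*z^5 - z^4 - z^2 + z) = 2*z^6 + z^4 - 3*z^2 - 9*z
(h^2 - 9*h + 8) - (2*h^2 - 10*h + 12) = -h^2 + h - 4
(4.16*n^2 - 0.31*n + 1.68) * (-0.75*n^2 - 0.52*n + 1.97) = -3.12*n^4 - 1.9307*n^3 + 7.0964*n^2 - 1.4843*n + 3.3096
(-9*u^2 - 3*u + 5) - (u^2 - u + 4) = -10*u^2 - 2*u + 1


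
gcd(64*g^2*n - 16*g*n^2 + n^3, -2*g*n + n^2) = n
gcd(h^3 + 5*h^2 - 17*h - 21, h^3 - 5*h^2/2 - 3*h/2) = h - 3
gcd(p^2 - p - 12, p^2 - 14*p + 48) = 1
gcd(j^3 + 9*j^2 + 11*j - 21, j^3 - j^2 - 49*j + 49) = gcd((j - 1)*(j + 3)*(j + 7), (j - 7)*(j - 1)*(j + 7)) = j^2 + 6*j - 7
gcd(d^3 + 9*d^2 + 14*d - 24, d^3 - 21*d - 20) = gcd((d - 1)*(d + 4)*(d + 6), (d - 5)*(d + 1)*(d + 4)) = d + 4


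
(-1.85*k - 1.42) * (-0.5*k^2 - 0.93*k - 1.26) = 0.925*k^3 + 2.4305*k^2 + 3.6516*k + 1.7892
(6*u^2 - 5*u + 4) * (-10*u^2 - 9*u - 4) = -60*u^4 - 4*u^3 - 19*u^2 - 16*u - 16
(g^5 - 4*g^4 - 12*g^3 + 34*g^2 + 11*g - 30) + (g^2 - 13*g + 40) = g^5 - 4*g^4 - 12*g^3 + 35*g^2 - 2*g + 10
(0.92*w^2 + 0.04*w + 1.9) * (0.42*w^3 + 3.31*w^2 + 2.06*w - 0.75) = 0.3864*w^5 + 3.062*w^4 + 2.8256*w^3 + 5.6814*w^2 + 3.884*w - 1.425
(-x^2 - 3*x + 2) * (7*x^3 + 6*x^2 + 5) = -7*x^5 - 27*x^4 - 4*x^3 + 7*x^2 - 15*x + 10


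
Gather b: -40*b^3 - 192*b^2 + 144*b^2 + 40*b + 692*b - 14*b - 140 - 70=-40*b^3 - 48*b^2 + 718*b - 210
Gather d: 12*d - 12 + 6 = 12*d - 6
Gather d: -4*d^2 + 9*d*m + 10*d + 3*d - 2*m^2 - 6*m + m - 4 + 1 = -4*d^2 + d*(9*m + 13) - 2*m^2 - 5*m - 3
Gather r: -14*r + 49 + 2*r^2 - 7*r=2*r^2 - 21*r + 49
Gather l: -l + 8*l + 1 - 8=7*l - 7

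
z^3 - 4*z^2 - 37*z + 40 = (z - 8)*(z - 1)*(z + 5)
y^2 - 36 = (y - 6)*(y + 6)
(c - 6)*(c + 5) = c^2 - c - 30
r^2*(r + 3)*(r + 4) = r^4 + 7*r^3 + 12*r^2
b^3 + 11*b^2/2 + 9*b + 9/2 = (b + 1)*(b + 3/2)*(b + 3)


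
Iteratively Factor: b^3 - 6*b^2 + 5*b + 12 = (b - 3)*(b^2 - 3*b - 4) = (b - 3)*(b + 1)*(b - 4)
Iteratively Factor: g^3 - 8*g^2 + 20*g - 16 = (g - 2)*(g^2 - 6*g + 8) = (g - 4)*(g - 2)*(g - 2)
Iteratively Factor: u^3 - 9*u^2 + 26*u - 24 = (u - 4)*(u^2 - 5*u + 6) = (u - 4)*(u - 2)*(u - 3)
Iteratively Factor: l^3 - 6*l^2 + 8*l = (l - 2)*(l^2 - 4*l) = l*(l - 2)*(l - 4)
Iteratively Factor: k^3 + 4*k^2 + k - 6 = (k + 3)*(k^2 + k - 2) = (k - 1)*(k + 3)*(k + 2)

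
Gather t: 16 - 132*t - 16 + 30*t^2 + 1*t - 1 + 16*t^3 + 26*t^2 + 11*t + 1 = 16*t^3 + 56*t^2 - 120*t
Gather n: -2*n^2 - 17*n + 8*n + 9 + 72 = -2*n^2 - 9*n + 81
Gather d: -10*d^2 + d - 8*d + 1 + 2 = -10*d^2 - 7*d + 3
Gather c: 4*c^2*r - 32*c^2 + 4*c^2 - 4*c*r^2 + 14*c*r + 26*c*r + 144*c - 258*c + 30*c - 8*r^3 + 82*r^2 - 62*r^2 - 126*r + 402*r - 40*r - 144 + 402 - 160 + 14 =c^2*(4*r - 28) + c*(-4*r^2 + 40*r - 84) - 8*r^3 + 20*r^2 + 236*r + 112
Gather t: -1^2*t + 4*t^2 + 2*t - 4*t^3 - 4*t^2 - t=-4*t^3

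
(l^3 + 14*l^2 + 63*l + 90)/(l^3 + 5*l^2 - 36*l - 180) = (l + 3)/(l - 6)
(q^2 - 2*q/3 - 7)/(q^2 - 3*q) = (q + 7/3)/q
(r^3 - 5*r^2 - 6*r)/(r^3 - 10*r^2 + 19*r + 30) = r/(r - 5)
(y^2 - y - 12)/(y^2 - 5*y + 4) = (y + 3)/(y - 1)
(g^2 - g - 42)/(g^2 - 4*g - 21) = (g + 6)/(g + 3)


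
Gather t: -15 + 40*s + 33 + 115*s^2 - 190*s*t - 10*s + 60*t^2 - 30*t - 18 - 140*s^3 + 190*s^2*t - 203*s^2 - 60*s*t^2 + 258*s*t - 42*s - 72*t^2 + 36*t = -140*s^3 - 88*s^2 - 12*s + t^2*(-60*s - 12) + t*(190*s^2 + 68*s + 6)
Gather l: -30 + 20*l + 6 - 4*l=16*l - 24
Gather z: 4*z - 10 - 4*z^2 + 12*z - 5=-4*z^2 + 16*z - 15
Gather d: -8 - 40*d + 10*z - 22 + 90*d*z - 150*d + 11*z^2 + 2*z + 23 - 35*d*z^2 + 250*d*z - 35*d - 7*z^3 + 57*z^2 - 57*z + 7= d*(-35*z^2 + 340*z - 225) - 7*z^3 + 68*z^2 - 45*z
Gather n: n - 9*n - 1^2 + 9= 8 - 8*n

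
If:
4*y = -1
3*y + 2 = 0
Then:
No Solution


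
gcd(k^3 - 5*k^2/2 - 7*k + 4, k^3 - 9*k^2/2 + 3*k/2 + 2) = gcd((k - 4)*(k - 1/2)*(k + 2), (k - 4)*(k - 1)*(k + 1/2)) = k - 4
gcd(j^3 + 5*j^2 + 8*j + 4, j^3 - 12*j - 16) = j^2 + 4*j + 4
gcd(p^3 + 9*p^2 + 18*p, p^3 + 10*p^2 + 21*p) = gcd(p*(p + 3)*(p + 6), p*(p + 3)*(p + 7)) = p^2 + 3*p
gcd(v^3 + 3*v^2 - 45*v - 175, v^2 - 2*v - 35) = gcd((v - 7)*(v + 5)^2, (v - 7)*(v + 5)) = v^2 - 2*v - 35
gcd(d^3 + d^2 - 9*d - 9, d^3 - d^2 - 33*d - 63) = d + 3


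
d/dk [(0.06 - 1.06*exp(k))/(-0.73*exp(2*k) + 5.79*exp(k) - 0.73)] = (-0.7738*exp(2*k) + 0.0876000000000001*exp(k) + 0.4264)*exp(k)/(0.5329*exp(4*k) - 8.4534*exp(3*k) + 34.5899*exp(2*k) - 8.4534*exp(k) + 0.5329)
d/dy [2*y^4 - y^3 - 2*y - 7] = 8*y^3 - 3*y^2 - 2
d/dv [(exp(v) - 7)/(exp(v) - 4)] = 3*exp(v)/(exp(v) - 4)^2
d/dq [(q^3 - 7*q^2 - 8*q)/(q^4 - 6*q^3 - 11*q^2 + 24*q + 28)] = (-q^4 + 16*q^3 - 60*q^2 + 56*q - 224)/(q^6 - 14*q^5 + 41*q^4 + 112*q^3 - 376*q^2 - 224*q + 784)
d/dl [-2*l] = -2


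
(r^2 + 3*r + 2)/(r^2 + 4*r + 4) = (r + 1)/(r + 2)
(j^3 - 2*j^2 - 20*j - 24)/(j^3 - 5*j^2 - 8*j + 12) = (j + 2)/(j - 1)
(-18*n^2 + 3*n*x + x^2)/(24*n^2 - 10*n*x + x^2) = (-18*n^2 + 3*n*x + x^2)/(24*n^2 - 10*n*x + x^2)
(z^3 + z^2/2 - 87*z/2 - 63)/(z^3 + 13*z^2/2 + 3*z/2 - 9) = (z - 7)/(z - 1)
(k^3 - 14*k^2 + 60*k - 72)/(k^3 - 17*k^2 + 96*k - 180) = (k - 2)/(k - 5)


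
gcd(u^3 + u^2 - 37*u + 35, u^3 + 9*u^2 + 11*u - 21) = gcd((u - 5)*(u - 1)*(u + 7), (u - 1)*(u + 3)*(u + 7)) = u^2 + 6*u - 7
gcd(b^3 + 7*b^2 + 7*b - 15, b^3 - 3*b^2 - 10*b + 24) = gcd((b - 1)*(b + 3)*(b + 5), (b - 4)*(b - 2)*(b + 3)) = b + 3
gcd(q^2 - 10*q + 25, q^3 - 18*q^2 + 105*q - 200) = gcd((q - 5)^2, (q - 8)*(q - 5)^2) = q^2 - 10*q + 25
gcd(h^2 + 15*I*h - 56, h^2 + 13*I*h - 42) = h + 7*I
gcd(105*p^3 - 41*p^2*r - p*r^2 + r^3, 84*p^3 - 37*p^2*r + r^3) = 21*p^2 - 4*p*r - r^2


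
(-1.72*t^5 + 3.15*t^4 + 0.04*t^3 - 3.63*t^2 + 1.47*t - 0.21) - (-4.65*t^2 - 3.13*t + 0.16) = -1.72*t^5 + 3.15*t^4 + 0.04*t^3 + 1.02*t^2 + 4.6*t - 0.37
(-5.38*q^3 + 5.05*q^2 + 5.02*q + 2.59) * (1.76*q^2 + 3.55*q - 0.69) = -9.4688*q^5 - 10.211*q^4 + 30.4749*q^3 + 18.8949*q^2 + 5.7307*q - 1.7871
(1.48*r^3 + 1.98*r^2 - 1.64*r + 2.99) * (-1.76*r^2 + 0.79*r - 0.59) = -2.6048*r^5 - 2.3156*r^4 + 3.5774*r^3 - 7.7262*r^2 + 3.3297*r - 1.7641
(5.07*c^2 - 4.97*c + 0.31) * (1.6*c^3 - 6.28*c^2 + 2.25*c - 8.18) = 8.112*c^5 - 39.7916*c^4 + 43.1151*c^3 - 54.6019*c^2 + 41.3521*c - 2.5358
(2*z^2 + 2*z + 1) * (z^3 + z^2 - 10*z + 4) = 2*z^5 + 4*z^4 - 17*z^3 - 11*z^2 - 2*z + 4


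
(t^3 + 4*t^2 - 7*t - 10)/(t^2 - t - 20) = (-t^3 - 4*t^2 + 7*t + 10)/(-t^2 + t + 20)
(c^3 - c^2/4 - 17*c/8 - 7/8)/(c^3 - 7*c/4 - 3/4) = (4*c - 7)/(2*(2*c - 3))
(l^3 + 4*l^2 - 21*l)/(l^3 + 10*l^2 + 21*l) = (l - 3)/(l + 3)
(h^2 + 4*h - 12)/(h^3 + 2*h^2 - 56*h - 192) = (h - 2)/(h^2 - 4*h - 32)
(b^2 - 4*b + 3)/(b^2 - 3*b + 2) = (b - 3)/(b - 2)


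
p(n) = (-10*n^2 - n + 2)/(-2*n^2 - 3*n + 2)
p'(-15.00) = 0.04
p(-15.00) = 5.54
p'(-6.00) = 0.45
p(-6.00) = 6.77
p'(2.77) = 0.28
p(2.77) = 3.58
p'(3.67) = 0.20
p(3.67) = 3.79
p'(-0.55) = 3.24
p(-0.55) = -0.16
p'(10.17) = 0.05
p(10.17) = 4.43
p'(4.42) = 0.16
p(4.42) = 3.93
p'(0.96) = -0.12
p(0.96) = 3.00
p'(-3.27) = 4.45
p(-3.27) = 10.62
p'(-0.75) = 4.48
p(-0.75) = -0.92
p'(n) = (-20*n - 1)/(-2*n^2 - 3*n + 2) + (4*n + 3)*(-10*n^2 - n + 2)/(-2*n^2 - 3*n + 2)^2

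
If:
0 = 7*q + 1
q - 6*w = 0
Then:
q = -1/7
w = -1/42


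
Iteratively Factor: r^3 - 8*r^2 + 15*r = (r)*(r^2 - 8*r + 15) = r*(r - 3)*(r - 5)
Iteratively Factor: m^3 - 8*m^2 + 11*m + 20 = (m - 5)*(m^2 - 3*m - 4) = (m - 5)*(m - 4)*(m + 1)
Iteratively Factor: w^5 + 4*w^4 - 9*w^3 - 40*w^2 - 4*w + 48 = (w + 4)*(w^4 - 9*w^2 - 4*w + 12) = (w - 3)*(w + 4)*(w^3 + 3*w^2 - 4) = (w - 3)*(w - 1)*(w + 4)*(w^2 + 4*w + 4) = (w - 3)*(w - 1)*(w + 2)*(w + 4)*(w + 2)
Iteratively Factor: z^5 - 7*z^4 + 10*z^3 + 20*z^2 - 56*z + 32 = (z - 1)*(z^4 - 6*z^3 + 4*z^2 + 24*z - 32) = (z - 1)*(z + 2)*(z^3 - 8*z^2 + 20*z - 16) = (z - 2)*(z - 1)*(z + 2)*(z^2 - 6*z + 8) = (z - 2)^2*(z - 1)*(z + 2)*(z - 4)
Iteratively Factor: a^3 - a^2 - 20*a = (a + 4)*(a^2 - 5*a) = (a - 5)*(a + 4)*(a)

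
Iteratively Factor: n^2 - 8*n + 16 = (n - 4)*(n - 4)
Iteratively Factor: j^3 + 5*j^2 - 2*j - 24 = (j + 3)*(j^2 + 2*j - 8) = (j - 2)*(j + 3)*(j + 4)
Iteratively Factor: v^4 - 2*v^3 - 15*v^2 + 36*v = (v + 4)*(v^3 - 6*v^2 + 9*v) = (v - 3)*(v + 4)*(v^2 - 3*v) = (v - 3)^2*(v + 4)*(v)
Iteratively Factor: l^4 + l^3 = (l)*(l^3 + l^2) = l^2*(l^2 + l) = l^3*(l + 1)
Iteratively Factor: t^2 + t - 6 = (t - 2)*(t + 3)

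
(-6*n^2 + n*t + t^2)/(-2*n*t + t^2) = (3*n + t)/t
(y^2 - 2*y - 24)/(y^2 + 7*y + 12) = (y - 6)/(y + 3)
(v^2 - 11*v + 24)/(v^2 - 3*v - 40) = (v - 3)/(v + 5)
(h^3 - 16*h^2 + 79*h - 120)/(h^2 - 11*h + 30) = (h^2 - 11*h + 24)/(h - 6)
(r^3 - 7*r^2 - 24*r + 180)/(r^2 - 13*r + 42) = (r^2 - r - 30)/(r - 7)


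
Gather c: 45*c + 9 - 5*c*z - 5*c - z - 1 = c*(40 - 5*z) - z + 8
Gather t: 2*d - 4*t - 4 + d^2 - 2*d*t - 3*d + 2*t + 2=d^2 - d + t*(-2*d - 2) - 2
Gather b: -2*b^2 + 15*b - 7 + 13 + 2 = -2*b^2 + 15*b + 8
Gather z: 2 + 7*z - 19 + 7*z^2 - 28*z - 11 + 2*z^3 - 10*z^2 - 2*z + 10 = 2*z^3 - 3*z^2 - 23*z - 18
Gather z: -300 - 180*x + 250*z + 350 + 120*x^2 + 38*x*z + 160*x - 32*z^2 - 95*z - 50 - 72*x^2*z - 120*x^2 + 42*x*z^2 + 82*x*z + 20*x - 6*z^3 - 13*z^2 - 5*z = -6*z^3 + z^2*(42*x - 45) + z*(-72*x^2 + 120*x + 150)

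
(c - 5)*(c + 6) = c^2 + c - 30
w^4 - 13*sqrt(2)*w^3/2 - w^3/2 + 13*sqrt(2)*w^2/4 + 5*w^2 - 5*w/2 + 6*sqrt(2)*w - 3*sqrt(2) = (w - 1/2)*(w - 6*sqrt(2))*(w - sqrt(2))*(w + sqrt(2)/2)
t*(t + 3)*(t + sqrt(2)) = t^3 + sqrt(2)*t^2 + 3*t^2 + 3*sqrt(2)*t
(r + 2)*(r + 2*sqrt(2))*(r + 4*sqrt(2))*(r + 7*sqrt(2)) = r^4 + 2*r^3 + 13*sqrt(2)*r^3 + 26*sqrt(2)*r^2 + 100*r^2 + 112*sqrt(2)*r + 200*r + 224*sqrt(2)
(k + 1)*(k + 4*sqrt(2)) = k^2 + k + 4*sqrt(2)*k + 4*sqrt(2)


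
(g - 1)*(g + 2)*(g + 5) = g^3 + 6*g^2 + 3*g - 10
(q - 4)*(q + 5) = q^2 + q - 20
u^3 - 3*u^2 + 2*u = u*(u - 2)*(u - 1)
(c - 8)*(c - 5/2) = c^2 - 21*c/2 + 20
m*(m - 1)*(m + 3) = m^3 + 2*m^2 - 3*m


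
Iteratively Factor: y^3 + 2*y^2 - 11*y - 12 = (y - 3)*(y^2 + 5*y + 4) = (y - 3)*(y + 4)*(y + 1)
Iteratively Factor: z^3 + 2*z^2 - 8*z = (z - 2)*(z^2 + 4*z) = (z - 2)*(z + 4)*(z)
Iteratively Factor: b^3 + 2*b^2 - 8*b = (b + 4)*(b^2 - 2*b) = (b - 2)*(b + 4)*(b)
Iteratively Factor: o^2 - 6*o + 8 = (o - 4)*(o - 2)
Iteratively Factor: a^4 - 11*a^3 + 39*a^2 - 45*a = (a - 3)*(a^3 - 8*a^2 + 15*a) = (a - 5)*(a - 3)*(a^2 - 3*a) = a*(a - 5)*(a - 3)*(a - 3)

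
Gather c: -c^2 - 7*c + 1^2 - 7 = -c^2 - 7*c - 6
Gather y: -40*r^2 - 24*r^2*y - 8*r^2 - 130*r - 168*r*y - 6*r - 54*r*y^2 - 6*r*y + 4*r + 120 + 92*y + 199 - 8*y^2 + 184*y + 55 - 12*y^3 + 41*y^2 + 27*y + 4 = -48*r^2 - 132*r - 12*y^3 + y^2*(33 - 54*r) + y*(-24*r^2 - 174*r + 303) + 378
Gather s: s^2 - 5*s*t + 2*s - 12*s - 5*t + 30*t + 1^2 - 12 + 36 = s^2 + s*(-5*t - 10) + 25*t + 25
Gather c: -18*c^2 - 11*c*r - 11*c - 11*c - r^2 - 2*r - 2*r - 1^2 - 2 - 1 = -18*c^2 + c*(-11*r - 22) - r^2 - 4*r - 4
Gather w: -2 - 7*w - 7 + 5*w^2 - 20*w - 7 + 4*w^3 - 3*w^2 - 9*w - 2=4*w^3 + 2*w^2 - 36*w - 18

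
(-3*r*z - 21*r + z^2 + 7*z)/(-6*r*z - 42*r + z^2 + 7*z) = (-3*r + z)/(-6*r + z)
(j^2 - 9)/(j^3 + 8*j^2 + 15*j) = (j - 3)/(j*(j + 5))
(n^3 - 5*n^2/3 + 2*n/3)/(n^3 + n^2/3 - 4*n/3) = (3*n - 2)/(3*n + 4)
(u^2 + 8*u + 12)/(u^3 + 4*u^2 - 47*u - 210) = (u + 2)/(u^2 - 2*u - 35)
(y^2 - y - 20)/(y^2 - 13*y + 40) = (y + 4)/(y - 8)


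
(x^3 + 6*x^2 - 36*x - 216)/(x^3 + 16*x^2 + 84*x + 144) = (x - 6)/(x + 4)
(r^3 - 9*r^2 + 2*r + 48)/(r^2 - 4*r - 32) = (r^2 - r - 6)/(r + 4)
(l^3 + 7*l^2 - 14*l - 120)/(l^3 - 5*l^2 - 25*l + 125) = (l^2 + 2*l - 24)/(l^2 - 10*l + 25)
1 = 1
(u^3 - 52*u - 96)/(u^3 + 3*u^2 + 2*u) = (u^2 - 2*u - 48)/(u*(u + 1))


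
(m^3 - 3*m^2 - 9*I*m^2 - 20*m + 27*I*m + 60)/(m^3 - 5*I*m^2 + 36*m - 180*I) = (m^2 - m*(3 + 4*I) + 12*I)/(m^2 + 36)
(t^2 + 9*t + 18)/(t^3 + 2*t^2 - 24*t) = (t + 3)/(t*(t - 4))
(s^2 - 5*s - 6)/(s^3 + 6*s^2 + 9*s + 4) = (s - 6)/(s^2 + 5*s + 4)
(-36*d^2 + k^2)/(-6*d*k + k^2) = (6*d + k)/k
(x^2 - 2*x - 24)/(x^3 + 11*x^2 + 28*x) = (x - 6)/(x*(x + 7))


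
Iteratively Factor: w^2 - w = (w - 1)*(w)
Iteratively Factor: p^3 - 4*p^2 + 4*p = (p)*(p^2 - 4*p + 4) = p*(p - 2)*(p - 2)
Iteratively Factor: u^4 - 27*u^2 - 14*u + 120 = (u + 4)*(u^3 - 4*u^2 - 11*u + 30) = (u - 2)*(u + 4)*(u^2 - 2*u - 15) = (u - 5)*(u - 2)*(u + 4)*(u + 3)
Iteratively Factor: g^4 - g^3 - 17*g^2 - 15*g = (g - 5)*(g^3 + 4*g^2 + 3*g) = (g - 5)*(g + 3)*(g^2 + g) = g*(g - 5)*(g + 3)*(g + 1)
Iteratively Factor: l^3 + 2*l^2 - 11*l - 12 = (l - 3)*(l^2 + 5*l + 4) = (l - 3)*(l + 4)*(l + 1)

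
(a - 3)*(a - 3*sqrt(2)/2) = a^2 - 3*a - 3*sqrt(2)*a/2 + 9*sqrt(2)/2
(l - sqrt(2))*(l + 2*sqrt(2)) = l^2 + sqrt(2)*l - 4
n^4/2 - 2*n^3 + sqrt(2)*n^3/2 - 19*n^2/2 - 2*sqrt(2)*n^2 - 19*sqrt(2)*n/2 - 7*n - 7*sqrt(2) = (n/2 + sqrt(2)/2)*(n - 7)*(n + 1)*(n + 2)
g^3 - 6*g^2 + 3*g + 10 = (g - 5)*(g - 2)*(g + 1)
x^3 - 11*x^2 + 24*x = x*(x - 8)*(x - 3)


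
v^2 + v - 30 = (v - 5)*(v + 6)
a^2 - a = a*(a - 1)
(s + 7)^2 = s^2 + 14*s + 49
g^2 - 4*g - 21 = (g - 7)*(g + 3)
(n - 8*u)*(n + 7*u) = n^2 - n*u - 56*u^2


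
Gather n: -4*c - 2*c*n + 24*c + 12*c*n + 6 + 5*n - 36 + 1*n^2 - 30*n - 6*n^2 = 20*c - 5*n^2 + n*(10*c - 25) - 30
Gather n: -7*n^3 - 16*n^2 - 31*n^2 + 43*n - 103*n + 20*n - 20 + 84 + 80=-7*n^3 - 47*n^2 - 40*n + 144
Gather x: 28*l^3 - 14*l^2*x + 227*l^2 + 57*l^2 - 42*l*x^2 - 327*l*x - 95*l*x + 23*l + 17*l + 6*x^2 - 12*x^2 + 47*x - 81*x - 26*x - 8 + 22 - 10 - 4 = 28*l^3 + 284*l^2 + 40*l + x^2*(-42*l - 6) + x*(-14*l^2 - 422*l - 60)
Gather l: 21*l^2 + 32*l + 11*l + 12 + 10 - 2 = 21*l^2 + 43*l + 20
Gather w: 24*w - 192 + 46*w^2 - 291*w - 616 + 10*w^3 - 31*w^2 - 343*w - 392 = 10*w^3 + 15*w^2 - 610*w - 1200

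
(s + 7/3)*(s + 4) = s^2 + 19*s/3 + 28/3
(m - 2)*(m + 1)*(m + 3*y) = m^3 + 3*m^2*y - m^2 - 3*m*y - 2*m - 6*y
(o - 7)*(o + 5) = o^2 - 2*o - 35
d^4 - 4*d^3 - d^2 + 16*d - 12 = (d - 3)*(d - 2)*(d - 1)*(d + 2)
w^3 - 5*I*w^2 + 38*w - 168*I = (w - 7*I)*(w - 4*I)*(w + 6*I)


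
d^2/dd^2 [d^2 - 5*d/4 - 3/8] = 2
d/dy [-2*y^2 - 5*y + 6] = -4*y - 5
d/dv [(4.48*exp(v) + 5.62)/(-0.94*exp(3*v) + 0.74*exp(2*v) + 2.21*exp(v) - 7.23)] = (8.4224*exp(3*v) + 12.5332*exp(2*v) - 8.3176*exp(v) - 44.8106)*exp(v)/(0.8836*exp(6*v) - 1.3912*exp(5*v) - 3.6072*exp(4*v) + 16.8632*exp(3*v) - 5.8163*exp(2*v) - 31.9566*exp(v) + 52.2729)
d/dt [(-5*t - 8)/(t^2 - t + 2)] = (-5*t^2 + 5*t + (2*t - 1)*(5*t + 8) - 10)/(t^2 - t + 2)^2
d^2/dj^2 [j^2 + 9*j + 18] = 2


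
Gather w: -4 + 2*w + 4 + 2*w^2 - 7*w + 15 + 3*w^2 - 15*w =5*w^2 - 20*w + 15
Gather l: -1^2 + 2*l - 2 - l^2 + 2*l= -l^2 + 4*l - 3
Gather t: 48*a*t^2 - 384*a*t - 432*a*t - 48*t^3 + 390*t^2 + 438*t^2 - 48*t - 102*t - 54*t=-48*t^3 + t^2*(48*a + 828) + t*(-816*a - 204)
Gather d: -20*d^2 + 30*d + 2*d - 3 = -20*d^2 + 32*d - 3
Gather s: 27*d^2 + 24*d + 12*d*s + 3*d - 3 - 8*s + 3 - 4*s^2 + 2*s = 27*d^2 + 27*d - 4*s^2 + s*(12*d - 6)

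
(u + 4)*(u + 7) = u^2 + 11*u + 28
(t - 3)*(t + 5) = t^2 + 2*t - 15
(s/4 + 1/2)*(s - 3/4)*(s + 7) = s^3/4 + 33*s^2/16 + 29*s/16 - 21/8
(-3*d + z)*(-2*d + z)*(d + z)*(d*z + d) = 6*d^4*z + 6*d^4 + d^3*z^2 + d^3*z - 4*d^2*z^3 - 4*d^2*z^2 + d*z^4 + d*z^3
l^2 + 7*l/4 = l*(l + 7/4)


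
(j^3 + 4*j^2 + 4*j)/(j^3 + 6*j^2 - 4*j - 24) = j*(j + 2)/(j^2 + 4*j - 12)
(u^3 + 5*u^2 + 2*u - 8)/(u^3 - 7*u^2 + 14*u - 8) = (u^2 + 6*u + 8)/(u^2 - 6*u + 8)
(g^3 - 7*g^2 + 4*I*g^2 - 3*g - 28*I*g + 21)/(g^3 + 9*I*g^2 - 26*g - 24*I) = (g^2 + g*(-7 + I) - 7*I)/(g^2 + 6*I*g - 8)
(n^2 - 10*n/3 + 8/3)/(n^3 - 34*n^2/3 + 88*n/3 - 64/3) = 1/(n - 8)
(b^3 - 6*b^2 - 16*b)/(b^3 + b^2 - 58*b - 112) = b/(b + 7)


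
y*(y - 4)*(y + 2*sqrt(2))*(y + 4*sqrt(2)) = y^4 - 4*y^3 + 6*sqrt(2)*y^3 - 24*sqrt(2)*y^2 + 16*y^2 - 64*y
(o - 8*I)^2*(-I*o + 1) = -I*o^3 - 15*o^2 + 48*I*o - 64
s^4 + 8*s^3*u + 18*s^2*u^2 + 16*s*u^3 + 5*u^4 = (s + u)^3*(s + 5*u)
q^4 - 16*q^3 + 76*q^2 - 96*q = q*(q - 8)*(q - 6)*(q - 2)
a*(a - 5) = a^2 - 5*a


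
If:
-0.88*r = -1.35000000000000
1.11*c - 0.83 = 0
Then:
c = 0.75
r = 1.53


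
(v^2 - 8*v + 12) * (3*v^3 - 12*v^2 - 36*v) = 3*v^5 - 36*v^4 + 96*v^3 + 144*v^2 - 432*v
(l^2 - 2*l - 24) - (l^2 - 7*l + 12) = 5*l - 36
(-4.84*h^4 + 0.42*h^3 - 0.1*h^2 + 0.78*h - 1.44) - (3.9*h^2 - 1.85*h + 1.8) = -4.84*h^4 + 0.42*h^3 - 4.0*h^2 + 2.63*h - 3.24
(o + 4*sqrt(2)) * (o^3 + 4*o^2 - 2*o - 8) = o^4 + 4*o^3 + 4*sqrt(2)*o^3 - 2*o^2 + 16*sqrt(2)*o^2 - 8*sqrt(2)*o - 8*o - 32*sqrt(2)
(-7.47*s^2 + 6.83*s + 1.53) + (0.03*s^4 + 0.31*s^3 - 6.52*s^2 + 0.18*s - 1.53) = 0.03*s^4 + 0.31*s^3 - 13.99*s^2 + 7.01*s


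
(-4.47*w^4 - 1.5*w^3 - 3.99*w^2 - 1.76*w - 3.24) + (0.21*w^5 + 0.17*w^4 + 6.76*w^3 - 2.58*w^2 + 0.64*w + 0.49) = 0.21*w^5 - 4.3*w^4 + 5.26*w^3 - 6.57*w^2 - 1.12*w - 2.75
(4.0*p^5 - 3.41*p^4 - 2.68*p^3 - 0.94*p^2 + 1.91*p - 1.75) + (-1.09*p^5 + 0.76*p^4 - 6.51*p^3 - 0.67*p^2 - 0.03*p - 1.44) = 2.91*p^5 - 2.65*p^4 - 9.19*p^3 - 1.61*p^2 + 1.88*p - 3.19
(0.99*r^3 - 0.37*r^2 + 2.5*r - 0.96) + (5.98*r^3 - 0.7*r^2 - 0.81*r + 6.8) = 6.97*r^3 - 1.07*r^2 + 1.69*r + 5.84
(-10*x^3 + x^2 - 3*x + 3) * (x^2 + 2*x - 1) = -10*x^5 - 19*x^4 + 9*x^3 - 4*x^2 + 9*x - 3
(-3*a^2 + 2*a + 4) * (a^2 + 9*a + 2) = -3*a^4 - 25*a^3 + 16*a^2 + 40*a + 8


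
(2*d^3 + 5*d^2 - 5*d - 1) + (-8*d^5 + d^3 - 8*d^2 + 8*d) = -8*d^5 + 3*d^3 - 3*d^2 + 3*d - 1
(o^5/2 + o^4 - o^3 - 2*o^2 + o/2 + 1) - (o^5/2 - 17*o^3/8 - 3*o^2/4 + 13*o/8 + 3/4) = o^4 + 9*o^3/8 - 5*o^2/4 - 9*o/8 + 1/4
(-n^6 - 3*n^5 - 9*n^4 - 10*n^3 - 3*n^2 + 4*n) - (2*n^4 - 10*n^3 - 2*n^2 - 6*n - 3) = -n^6 - 3*n^5 - 11*n^4 - n^2 + 10*n + 3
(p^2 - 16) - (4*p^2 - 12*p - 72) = -3*p^2 + 12*p + 56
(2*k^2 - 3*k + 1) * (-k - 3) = -2*k^3 - 3*k^2 + 8*k - 3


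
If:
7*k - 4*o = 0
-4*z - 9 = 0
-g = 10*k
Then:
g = -40*o/7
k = 4*o/7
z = -9/4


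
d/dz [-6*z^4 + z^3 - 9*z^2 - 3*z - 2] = -24*z^3 + 3*z^2 - 18*z - 3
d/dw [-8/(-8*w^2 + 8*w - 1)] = 64*(1 - 2*w)/(8*w^2 - 8*w + 1)^2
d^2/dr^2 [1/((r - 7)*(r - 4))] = 2*((r - 7)^2 + (r - 7)*(r - 4) + (r - 4)^2)/((r - 7)^3*(r - 4)^3)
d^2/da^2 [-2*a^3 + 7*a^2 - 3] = 14 - 12*a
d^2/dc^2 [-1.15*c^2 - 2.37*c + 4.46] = -2.30000000000000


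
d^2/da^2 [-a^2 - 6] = -2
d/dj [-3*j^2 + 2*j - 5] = 2 - 6*j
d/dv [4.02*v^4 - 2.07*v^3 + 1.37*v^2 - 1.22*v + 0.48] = 16.08*v^3 - 6.21*v^2 + 2.74*v - 1.22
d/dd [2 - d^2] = -2*d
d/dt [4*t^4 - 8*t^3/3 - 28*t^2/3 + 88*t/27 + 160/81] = 16*t^3 - 8*t^2 - 56*t/3 + 88/27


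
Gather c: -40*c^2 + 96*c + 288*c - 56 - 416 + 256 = -40*c^2 + 384*c - 216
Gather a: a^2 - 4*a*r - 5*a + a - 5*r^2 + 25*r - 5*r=a^2 + a*(-4*r - 4) - 5*r^2 + 20*r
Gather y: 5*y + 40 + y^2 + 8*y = y^2 + 13*y + 40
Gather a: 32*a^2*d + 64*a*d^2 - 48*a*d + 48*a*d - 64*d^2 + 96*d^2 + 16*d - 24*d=32*a^2*d + 64*a*d^2 + 32*d^2 - 8*d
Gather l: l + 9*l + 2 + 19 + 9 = 10*l + 30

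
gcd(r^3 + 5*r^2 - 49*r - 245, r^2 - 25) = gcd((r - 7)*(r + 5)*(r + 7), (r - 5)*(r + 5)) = r + 5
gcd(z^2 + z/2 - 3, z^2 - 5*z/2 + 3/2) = z - 3/2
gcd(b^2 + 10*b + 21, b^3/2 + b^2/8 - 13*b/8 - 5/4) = 1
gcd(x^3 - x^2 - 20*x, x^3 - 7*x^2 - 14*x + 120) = x^2 - x - 20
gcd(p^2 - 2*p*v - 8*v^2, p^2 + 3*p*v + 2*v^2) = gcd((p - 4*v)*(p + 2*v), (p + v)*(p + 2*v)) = p + 2*v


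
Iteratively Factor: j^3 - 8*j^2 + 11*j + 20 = (j - 4)*(j^2 - 4*j - 5) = (j - 4)*(j + 1)*(j - 5)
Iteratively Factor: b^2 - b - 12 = (b - 4)*(b + 3)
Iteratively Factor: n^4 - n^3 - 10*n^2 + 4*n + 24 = (n + 2)*(n^3 - 3*n^2 - 4*n + 12) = (n - 3)*(n + 2)*(n^2 - 4) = (n - 3)*(n + 2)^2*(n - 2)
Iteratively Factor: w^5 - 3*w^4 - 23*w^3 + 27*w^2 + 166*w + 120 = (w - 5)*(w^4 + 2*w^3 - 13*w^2 - 38*w - 24) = (w - 5)*(w + 2)*(w^3 - 13*w - 12) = (w - 5)*(w + 1)*(w + 2)*(w^2 - w - 12) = (w - 5)*(w + 1)*(w + 2)*(w + 3)*(w - 4)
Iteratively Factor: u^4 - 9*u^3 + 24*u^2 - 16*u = (u - 4)*(u^3 - 5*u^2 + 4*u) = (u - 4)*(u - 1)*(u^2 - 4*u) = u*(u - 4)*(u - 1)*(u - 4)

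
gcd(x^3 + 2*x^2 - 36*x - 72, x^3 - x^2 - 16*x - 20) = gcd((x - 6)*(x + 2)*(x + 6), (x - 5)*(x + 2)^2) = x + 2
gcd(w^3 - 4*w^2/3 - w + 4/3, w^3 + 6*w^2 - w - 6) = w^2 - 1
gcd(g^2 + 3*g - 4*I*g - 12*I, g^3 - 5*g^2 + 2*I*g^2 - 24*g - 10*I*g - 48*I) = g + 3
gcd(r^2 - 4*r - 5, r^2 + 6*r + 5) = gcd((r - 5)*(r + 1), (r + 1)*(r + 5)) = r + 1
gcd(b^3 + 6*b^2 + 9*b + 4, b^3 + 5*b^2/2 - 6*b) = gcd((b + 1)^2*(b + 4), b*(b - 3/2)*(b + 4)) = b + 4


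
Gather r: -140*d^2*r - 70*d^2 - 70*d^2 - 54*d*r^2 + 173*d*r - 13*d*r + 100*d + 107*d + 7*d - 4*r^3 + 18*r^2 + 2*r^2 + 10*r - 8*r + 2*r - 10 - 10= -140*d^2 + 214*d - 4*r^3 + r^2*(20 - 54*d) + r*(-140*d^2 + 160*d + 4) - 20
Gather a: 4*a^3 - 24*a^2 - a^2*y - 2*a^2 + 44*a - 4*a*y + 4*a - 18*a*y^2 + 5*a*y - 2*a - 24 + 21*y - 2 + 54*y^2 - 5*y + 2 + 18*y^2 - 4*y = 4*a^3 + a^2*(-y - 26) + a*(-18*y^2 + y + 46) + 72*y^2 + 12*y - 24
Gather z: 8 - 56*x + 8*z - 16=-56*x + 8*z - 8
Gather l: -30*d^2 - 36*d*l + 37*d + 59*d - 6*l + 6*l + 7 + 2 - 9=-30*d^2 - 36*d*l + 96*d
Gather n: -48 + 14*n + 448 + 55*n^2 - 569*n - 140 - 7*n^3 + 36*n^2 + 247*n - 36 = -7*n^3 + 91*n^2 - 308*n + 224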